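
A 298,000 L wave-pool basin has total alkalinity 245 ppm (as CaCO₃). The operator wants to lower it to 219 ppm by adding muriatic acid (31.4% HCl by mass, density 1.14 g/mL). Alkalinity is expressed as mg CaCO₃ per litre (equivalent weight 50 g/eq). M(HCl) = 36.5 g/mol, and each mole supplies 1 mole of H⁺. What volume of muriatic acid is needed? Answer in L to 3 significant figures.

15.8 L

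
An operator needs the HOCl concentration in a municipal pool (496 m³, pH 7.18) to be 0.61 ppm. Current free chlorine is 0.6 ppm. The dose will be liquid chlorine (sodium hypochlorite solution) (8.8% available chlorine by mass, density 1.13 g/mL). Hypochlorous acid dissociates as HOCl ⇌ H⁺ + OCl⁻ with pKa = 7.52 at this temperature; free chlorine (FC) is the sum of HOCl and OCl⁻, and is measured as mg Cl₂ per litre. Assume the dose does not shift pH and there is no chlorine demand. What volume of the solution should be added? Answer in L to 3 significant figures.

Volume: 496 m³ = 496,000 L.
[OCl⁻]/[HOCl] = 10^(pH − pKa) = 10^(7.18 − 7.52) = 0.4571; fraction as HOCl = 1/(1 + 0.4571) = 0.6863.
Free chlorine required for 0.61 ppm HOCl: 0.61 / 0.6863 = 0.8888 ppm.
FC to add: 0.8888 − 0.6 = 0.2888 mg/L as Cl₂.
Cl₂ equivalent: 0.2888 mg/L × 496,000 L = 143.3 g.
Product at 8.8% available Cl: 143.3 / 0.088 = 1628 g.
Volume: 1628 g ÷ 1.13 g/mL = 1441 mL.

1.44 L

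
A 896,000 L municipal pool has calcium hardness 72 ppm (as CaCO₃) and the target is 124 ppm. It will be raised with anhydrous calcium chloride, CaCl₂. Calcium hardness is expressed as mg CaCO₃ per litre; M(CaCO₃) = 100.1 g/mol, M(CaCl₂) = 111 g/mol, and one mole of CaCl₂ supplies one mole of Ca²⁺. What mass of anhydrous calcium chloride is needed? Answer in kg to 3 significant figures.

Hardness to add: (124 − 72) = 52 mg/L as CaCO₃ × 896,000 L = 46,590 g as CaCO₃.
Moles of Ca²⁺ (1 mol Ca²⁺ ≡ 1 mol CaCO₃): 46,590 / 100.1 g/mol = 465.5 mol.
Mass of CaCl₂: 465.5 × 111 = 51,670 g.

51.7 kg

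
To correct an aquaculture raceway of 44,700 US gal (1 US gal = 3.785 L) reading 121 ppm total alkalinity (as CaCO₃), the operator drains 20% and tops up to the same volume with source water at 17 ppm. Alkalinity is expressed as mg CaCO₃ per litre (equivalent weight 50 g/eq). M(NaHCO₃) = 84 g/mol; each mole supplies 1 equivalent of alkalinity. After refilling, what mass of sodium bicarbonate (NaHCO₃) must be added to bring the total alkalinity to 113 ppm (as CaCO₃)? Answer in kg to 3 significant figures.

3.64 kg

Volume: 44,700 US gal × 3.785 L/gal = 169,190 L.
After draining 20% and refilling: 121 × 0.80 + 17 × 0.20 = 100.2 ppm.
Deficit to target: 113 − 100.2 = 12.8 mg/L.
As CaCO₃: 12.8 mg/L × 169,190 L = 2166 g; ÷ 50 g/eq ÷ 1 = 43.31 mol NaHCO₃.
Mass: 43.31 × 84 = 3638 g.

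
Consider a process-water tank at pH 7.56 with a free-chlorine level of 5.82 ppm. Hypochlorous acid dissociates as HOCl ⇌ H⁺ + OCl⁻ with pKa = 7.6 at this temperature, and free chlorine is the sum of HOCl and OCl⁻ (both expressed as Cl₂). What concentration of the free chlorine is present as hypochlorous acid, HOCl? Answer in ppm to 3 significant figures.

3.04 ppm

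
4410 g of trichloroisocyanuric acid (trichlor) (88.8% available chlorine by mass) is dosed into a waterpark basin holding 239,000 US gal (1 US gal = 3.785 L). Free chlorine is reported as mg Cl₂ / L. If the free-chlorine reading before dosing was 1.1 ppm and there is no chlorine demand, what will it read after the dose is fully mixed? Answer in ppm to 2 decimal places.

5.43 ppm

Volume: 239,000 US gal × 3.785 L/gal = 904,615 L.
Available chlorine delivered: 4410 g × 0.888 = 3916 g as Cl₂.
Concentration rise: 3916 g / 904,615 L = 4.329 mg/L = 4.33 ppm.
Final FC: 1.1 + 4.33 = 5.43 ppm.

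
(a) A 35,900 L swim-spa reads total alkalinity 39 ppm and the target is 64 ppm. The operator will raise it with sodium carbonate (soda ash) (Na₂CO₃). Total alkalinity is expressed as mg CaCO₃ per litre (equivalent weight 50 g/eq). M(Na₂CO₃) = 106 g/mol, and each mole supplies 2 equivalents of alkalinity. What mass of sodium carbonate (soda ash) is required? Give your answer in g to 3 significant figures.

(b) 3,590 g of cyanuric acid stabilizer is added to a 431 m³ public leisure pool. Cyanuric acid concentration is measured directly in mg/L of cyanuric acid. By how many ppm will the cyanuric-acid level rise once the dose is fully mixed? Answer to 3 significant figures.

(a) Alkalinity to add: (64 − 39) = 25 mg/L as CaCO₃ × 35,900 L = 897.5 g as CaCO₃.
(a) Equivalents: 897.5 g ÷ 50 g/eq = 17.95 eq.
(a) Each mole of Na₂CO₃ supplies 2 eq, so 17.95 / 2 = 8.975 mol.
(a) Mass: 8.975 mol × 106 g/mol = 951.3 g.

(b) Volume: 431 m³ = 431,000 L.
(b) Rise: 3,590 g / 431,000 L × 1000 = 8.329 mg/L.

(a) 951 g; (b) 8.33 ppm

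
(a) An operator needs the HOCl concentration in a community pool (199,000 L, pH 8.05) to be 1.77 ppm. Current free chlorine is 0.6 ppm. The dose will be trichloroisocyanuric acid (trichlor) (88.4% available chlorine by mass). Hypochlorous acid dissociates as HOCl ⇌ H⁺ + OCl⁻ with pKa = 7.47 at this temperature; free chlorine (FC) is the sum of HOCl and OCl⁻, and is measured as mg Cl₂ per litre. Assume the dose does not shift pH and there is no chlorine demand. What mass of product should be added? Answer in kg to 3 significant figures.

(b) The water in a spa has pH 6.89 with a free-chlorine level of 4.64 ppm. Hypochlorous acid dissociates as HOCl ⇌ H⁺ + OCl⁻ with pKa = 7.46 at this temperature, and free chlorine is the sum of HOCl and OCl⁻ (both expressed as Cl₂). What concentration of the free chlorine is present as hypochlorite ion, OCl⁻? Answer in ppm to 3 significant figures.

(a) 1.78 kg; (b) 0.984 ppm

(a) [OCl⁻]/[HOCl] = 10^(pH − pKa) = 10^(8.05 − 7.47) = 3.802; fraction as HOCl = 1/(1 + 3.802) = 0.2083.
(a) Free chlorine required for 1.77 ppm HOCl: 1.77 / 0.2083 = 8.499 ppm.
(a) FC to add: 8.499 − 0.6 = 7.899 mg/L as Cl₂.
(a) Cl₂ equivalent: 7.899 mg/L × 199,000 L = 1572 g.
(a) Product at 88.4% available Cl: 1572 / 0.884 = 1778 g.

(b) [OCl⁻]/[HOCl] = 10^(pH − pKa) = 10^(6.89 − 7.46) = 10^-0.57 = 0.2692.
(b) Fraction as HOCl = 1 / (1 + 0.2692) = 0.7879.
(b) OCl⁻ = (1 − 0.7879) × 4.64 ppm = 0.984 ppm.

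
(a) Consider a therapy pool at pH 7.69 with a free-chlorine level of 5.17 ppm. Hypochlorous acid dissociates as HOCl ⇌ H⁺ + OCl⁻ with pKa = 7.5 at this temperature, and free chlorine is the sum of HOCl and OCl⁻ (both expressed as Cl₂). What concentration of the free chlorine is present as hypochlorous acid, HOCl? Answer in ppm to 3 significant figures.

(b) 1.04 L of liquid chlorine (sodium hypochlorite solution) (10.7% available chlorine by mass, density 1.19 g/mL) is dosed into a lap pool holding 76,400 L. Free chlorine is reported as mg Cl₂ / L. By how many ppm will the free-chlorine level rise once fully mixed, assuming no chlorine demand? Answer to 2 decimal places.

(a) 2.03 ppm; (b) 1.73 ppm

(a) [OCl⁻]/[HOCl] = 10^(pH − pKa) = 10^(7.69 − 7.5) = 10^0.19 = 1.549.
(a) Fraction as HOCl = 1 / (1 + 1.549) = 0.3923.
(a) HOCl = 0.3923 × 5.17 ppm = 2.028 ppm.

(b) Mass of solution: 1.04 L × 1000 mL/L × 1.19 g/mL = 1238 g.
(b) Available chlorine delivered: 1238 g × 0.107 = 132.4 g as Cl₂.
(b) Concentration rise: 132.4 g / 76,400 L = 1.733 mg/L = 1.73 ppm.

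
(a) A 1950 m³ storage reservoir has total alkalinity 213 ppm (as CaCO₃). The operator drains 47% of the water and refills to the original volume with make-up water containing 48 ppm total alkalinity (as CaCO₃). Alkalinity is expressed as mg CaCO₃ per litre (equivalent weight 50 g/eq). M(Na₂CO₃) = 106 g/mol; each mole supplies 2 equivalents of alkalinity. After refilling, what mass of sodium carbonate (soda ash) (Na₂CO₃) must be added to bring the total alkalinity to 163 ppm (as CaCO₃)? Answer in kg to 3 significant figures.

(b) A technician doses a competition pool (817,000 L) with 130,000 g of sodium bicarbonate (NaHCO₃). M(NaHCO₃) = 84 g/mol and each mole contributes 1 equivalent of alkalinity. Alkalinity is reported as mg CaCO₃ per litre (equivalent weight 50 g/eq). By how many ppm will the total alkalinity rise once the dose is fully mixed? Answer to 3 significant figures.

(a) 56.9 kg; (b) 94.7 ppm

(a) Volume: 1950 m³ = 1,950,000 L.
(a) After draining 47% and refilling: 213 × 0.53 + 48 × 0.47 = 135.45 ppm.
(a) Deficit to target: 163 − 135.45 = 27.55 mg/L.
(a) As CaCO₃: 27.55 mg/L × 1,950,000 L = 53,720 g; ÷ 50 g/eq ÷ 2 = 537.2 mol Na₂CO₃.
(a) Mass: 537.2 × 106 = 56,950 g.

(b) Moles of NaHCO₃: 130,000 g ÷ 84 g/mol = 1548 mol → 1548 eq of alkalinity.
(b) As CaCO₃: 1548 eq × 50 g/eq = 77,380 g.
(b) Rise: 77,380 g / 817,000 L × 1000 = 94.71 mg/L.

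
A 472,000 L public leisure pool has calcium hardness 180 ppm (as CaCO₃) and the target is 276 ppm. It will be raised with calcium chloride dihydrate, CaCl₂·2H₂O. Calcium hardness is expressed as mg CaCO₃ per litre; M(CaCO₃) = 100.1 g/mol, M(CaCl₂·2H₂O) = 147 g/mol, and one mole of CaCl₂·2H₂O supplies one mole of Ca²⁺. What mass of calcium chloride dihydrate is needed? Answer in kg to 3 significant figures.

66.5 kg

Hardness to add: (276 − 180) = 96 mg/L as CaCO₃ × 472,000 L = 45,310 g as CaCO₃.
Moles of Ca²⁺ (1 mol Ca²⁺ ≡ 1 mol CaCO₃): 45,310 / 100.1 g/mol = 452.7 mol.
Mass of CaCl₂·2H₂O: 452.7 × 147 = 66,540 g.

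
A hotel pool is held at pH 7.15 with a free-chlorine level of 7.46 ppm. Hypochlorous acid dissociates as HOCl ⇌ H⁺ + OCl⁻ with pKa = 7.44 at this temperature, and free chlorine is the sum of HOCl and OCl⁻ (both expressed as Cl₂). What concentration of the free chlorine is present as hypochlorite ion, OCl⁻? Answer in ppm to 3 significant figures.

[OCl⁻]/[HOCl] = 10^(pH − pKa) = 10^(7.15 − 7.44) = 10^-0.29 = 0.5129.
Fraction as HOCl = 1 / (1 + 0.5129) = 0.661.
OCl⁻ = (1 − 0.661) × 7.46 ppm = 2.529 ppm.

2.53 ppm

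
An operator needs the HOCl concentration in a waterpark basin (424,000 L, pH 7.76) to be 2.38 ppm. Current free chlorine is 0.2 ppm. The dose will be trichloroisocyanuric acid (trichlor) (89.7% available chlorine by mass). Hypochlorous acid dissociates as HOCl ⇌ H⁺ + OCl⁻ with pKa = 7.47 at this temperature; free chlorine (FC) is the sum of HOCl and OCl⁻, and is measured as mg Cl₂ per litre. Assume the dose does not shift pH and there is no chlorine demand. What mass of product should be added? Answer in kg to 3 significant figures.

3.22 kg

[OCl⁻]/[HOCl] = 10^(pH − pKa) = 10^(7.76 − 7.47) = 1.95; fraction as HOCl = 1/(1 + 1.95) = 0.339.
Free chlorine required for 2.38 ppm HOCl: 2.38 / 0.339 = 7.021 ppm.
FC to add: 7.021 − 0.2 = 6.821 mg/L as Cl₂.
Cl₂ equivalent: 6.821 mg/L × 424,000 L = 2892 g.
Product at 89.7% available Cl: 2892 / 0.897 = 3224 g.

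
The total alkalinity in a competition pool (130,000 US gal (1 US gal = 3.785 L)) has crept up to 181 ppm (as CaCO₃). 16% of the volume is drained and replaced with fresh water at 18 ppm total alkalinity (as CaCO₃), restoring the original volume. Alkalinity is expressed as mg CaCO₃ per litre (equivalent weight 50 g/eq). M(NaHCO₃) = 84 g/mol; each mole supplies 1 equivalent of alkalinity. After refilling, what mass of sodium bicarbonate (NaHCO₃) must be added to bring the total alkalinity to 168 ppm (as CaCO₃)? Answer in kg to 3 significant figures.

10.8 kg

Volume: 130,000 US gal × 3.785 L/gal = 492,050 L.
After draining 16% and refilling: 181 × 0.84 + 18 × 0.16 = 154.92 ppm.
Deficit to target: 168 − 154.92 = 13.08 mg/L.
As CaCO₃: 13.08 mg/L × 492,050 L = 6436 g; ÷ 50 g/eq ÷ 1 = 128.7 mol NaHCO₃.
Mass: 128.7 × 84 = 10,810 g.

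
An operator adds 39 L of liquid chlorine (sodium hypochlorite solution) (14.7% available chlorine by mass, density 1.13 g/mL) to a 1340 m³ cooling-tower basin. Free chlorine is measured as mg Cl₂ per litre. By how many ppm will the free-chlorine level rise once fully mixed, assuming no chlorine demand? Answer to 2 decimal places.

Volume: 1340 m³ = 1,340,000 L.
Mass of solution: 39 L × 1000 mL/L × 1.13 g/mL = 44,070 g.
Available chlorine delivered: 44,070 g × 0.147 = 6478 g as Cl₂.
Concentration rise: 6478 g / 1,340,000 L = 4.835 mg/L = 4.83 ppm.

4.83 ppm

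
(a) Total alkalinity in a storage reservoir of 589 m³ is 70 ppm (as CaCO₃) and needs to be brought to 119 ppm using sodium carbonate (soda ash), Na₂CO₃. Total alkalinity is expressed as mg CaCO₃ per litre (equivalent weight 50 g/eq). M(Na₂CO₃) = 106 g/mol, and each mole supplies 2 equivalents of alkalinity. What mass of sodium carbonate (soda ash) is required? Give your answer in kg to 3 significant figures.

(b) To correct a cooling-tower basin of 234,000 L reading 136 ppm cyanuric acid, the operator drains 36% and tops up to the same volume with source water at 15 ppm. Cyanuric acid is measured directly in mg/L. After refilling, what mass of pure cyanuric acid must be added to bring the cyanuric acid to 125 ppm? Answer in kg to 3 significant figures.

(a) Volume: 589 m³ = 589,000 L.
(a) Alkalinity to add: (119 − 70) = 49 mg/L as CaCO₃ × 589,000 L = 28,860 g as CaCO₃.
(a) Equivalents: 28,860 g ÷ 50 g/eq = 577.2 eq.
(a) Each mole of Na₂CO₃ supplies 2 eq, so 577.2 / 2 = 288.6 mol.
(a) Mass: 288.6 mol × 106 g/mol = 30,590 g.

(b) After draining 36% and refilling: 136 × 0.64 + 15 × 0.36 = 92.44 ppm.
(b) Deficit to target: 125 − 92.44 = 32.56 mg/L.
(b) Mass: 32.56 mg/L × 234,000 L = 7619 g cyanuric acid.

(a) 30.6 kg; (b) 7.62 kg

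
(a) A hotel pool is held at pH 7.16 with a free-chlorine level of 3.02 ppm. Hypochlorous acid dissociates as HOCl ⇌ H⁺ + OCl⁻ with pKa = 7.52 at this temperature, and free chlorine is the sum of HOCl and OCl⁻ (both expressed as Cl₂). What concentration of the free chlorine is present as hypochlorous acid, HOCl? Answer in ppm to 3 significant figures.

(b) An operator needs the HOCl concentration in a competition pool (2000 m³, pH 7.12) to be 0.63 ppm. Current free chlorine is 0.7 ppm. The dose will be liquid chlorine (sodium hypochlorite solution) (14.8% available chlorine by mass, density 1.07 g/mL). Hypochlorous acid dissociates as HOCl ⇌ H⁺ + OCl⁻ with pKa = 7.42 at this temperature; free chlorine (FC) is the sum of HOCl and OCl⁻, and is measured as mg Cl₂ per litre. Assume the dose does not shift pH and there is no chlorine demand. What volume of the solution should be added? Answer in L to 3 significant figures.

(a) 2.10 ppm; (b) 3.10 L

(a) [OCl⁻]/[HOCl] = 10^(pH − pKa) = 10^(7.16 − 7.52) = 10^-0.36 = 0.4365.
(a) Fraction as HOCl = 1 / (1 + 0.4365) = 0.6961.
(a) HOCl = 0.6961 × 3.02 ppm = 2.102 ppm.

(b) Volume: 2000 m³ = 2,000,000 L.
(b) [OCl⁻]/[HOCl] = 10^(pH − pKa) = 10^(7.12 − 7.42) = 0.5012; fraction as HOCl = 1/(1 + 0.5012) = 0.6661.
(b) Free chlorine required for 0.63 ppm HOCl: 0.63 / 0.6661 = 0.9457 ppm.
(b) FC to add: 0.9457 − 0.7 = 0.2457 mg/L as Cl₂.
(b) Cl₂ equivalent: 0.2457 mg/L × 2,000,000 L = 491.5 g.
(b) Product at 14.8% available Cl: 491.5 / 0.148 = 3321 g.
(b) Volume: 3321 g ÷ 1.07 g/mL = 3104 mL.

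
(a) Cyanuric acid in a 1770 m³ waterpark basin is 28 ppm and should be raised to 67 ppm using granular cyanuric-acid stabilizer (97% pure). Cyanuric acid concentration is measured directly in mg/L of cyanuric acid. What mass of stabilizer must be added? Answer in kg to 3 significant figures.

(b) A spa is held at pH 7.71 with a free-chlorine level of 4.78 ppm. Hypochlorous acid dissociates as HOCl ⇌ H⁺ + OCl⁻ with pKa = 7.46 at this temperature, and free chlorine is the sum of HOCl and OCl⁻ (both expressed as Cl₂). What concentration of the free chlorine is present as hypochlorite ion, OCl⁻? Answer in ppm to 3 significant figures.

(a) 71.2 kg; (b) 3.06 ppm

(a) Volume: 1770 m³ = 1,770,000 L.
(a) CYA to add: (67 − 28) = 39 mg/L × 1,770,000 L = 69,030 g cyanuric acid.
(a) At 97% purity: 69,030 / 0.97 = 71,160 g product.

(b) [OCl⁻]/[HOCl] = 10^(pH − pKa) = 10^(7.71 − 7.46) = 10^0.25 = 1.778.
(b) Fraction as HOCl = 1 / (1 + 1.778) = 0.3599.
(b) OCl⁻ = (1 − 0.3599) × 4.78 ppm = 3.06 ppm.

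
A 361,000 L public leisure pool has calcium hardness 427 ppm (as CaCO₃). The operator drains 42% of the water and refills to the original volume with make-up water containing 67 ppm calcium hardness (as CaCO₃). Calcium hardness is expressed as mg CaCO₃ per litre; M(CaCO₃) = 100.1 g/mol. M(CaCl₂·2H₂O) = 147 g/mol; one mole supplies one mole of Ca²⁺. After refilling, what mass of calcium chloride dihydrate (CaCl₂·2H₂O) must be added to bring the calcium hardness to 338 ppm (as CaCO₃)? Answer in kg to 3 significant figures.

33.0 kg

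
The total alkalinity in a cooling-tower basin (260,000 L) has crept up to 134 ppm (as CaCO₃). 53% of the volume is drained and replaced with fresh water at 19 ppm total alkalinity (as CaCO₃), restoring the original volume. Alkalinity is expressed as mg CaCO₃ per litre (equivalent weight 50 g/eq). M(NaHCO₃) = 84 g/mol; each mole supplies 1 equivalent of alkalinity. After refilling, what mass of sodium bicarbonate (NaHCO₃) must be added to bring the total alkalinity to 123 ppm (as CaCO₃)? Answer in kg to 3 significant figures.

21.8 kg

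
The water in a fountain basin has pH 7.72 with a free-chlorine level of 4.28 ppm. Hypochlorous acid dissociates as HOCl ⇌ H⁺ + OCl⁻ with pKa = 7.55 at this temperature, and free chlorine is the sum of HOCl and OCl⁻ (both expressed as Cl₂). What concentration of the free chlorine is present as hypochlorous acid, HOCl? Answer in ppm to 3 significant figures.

1.73 ppm

[OCl⁻]/[HOCl] = 10^(pH − pKa) = 10^(7.72 − 7.55) = 10^0.17 = 1.479.
Fraction as HOCl = 1 / (1 + 1.479) = 0.4034.
HOCl = 0.4034 × 4.28 ppm = 1.726 ppm.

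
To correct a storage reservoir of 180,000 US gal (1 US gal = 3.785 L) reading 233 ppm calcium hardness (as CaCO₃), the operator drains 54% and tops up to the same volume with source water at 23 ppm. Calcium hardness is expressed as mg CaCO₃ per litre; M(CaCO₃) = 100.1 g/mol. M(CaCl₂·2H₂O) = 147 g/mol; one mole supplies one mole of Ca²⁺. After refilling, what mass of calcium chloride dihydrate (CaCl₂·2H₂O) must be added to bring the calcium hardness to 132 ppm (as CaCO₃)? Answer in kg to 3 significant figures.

12.4 kg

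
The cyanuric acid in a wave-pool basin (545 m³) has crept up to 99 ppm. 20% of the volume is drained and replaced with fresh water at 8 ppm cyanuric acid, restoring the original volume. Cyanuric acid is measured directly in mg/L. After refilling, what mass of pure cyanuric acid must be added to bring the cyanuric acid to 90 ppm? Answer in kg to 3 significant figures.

5.01 kg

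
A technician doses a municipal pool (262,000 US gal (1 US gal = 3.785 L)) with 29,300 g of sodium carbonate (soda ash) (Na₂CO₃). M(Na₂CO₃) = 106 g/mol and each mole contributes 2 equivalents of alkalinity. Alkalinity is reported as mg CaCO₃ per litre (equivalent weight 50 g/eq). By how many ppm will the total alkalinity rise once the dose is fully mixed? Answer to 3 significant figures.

27.9 ppm

Volume: 262,000 US gal × 3.785 L/gal = 991,670 L.
Moles of Na₂CO₃: 29,300 g ÷ 106 g/mol = 276.4 mol → 552.8 eq of alkalinity.
As CaCO₃: 552.8 eq × 50 g/eq = 27,640 g.
Rise: 27,640 g / 991,670 L × 1000 = 27.87 mg/L.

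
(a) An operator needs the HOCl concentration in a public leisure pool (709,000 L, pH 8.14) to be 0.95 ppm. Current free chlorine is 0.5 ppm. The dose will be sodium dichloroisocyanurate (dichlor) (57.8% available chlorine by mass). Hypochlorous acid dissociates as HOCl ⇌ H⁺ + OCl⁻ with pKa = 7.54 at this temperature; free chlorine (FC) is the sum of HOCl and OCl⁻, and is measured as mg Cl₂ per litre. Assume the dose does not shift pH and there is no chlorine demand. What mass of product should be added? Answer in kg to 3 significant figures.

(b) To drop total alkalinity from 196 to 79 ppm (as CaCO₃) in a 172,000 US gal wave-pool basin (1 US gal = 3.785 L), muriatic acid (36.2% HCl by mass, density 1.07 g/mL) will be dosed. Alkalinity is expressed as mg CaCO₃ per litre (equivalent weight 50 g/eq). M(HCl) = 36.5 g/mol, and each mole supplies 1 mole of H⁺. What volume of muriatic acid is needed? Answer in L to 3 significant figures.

(a) 5.19 kg; (b) 144 L

(a) [OCl⁻]/[HOCl] = 10^(pH − pKa) = 10^(8.14 − 7.54) = 3.981; fraction as HOCl = 1/(1 + 3.981) = 0.2008.
(a) Free chlorine required for 0.95 ppm HOCl: 0.95 / 0.2008 = 4.732 ppm.
(a) FC to add: 4.732 − 0.5 = 4.232 mg/L as Cl₂.
(a) Cl₂ equivalent: 4.232 mg/L × 709,000 L = 3001 g.
(a) Product at 57.8% available Cl: 3001 / 0.578 = 5191 g.

(b) Volume: 172,000 US gal × 3.785 L/gal = 651,020 L.
(b) Alkalinity to neutralize: (196 − 79) = 117 mg/L as CaCO₃ × 651,020 L = 76,170 g as CaCO₃.
(b) Equivalents of H⁺ required: 76,170 ÷ 50 g/eq = 1523 eq = 1523 mol HCl.
(b) Mass of HCl: 1523 × 36.5 = 55,600 g.
(b) Mass of 36.2% solution: 55,600 / 0.362 = 153,600 g.
(b) Volume: 153,600 g ÷ 1.07 g/mL = 143,600 mL.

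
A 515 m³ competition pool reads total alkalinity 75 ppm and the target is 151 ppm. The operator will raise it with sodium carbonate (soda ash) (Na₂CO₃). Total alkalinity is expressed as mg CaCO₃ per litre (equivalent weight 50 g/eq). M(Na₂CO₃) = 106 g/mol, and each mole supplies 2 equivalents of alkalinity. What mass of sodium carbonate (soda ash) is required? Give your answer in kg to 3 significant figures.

Volume: 515 m³ = 515,000 L.
Alkalinity to add: (151 − 75) = 76 mg/L as CaCO₃ × 515,000 L = 39,140 g as CaCO₃.
Equivalents: 39,140 g ÷ 50 g/eq = 782.8 eq.
Each mole of Na₂CO₃ supplies 2 eq, so 782.8 / 2 = 391.4 mol.
Mass: 391.4 mol × 106 g/mol = 41,490 g.

41.5 kg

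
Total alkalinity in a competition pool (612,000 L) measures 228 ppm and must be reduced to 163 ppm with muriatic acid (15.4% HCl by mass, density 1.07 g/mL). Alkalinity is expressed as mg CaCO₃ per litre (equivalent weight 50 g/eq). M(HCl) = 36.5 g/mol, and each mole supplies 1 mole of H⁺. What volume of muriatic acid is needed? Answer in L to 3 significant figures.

176 L

Alkalinity to neutralize: (228 − 163) = 65 mg/L as CaCO₃ × 612,000 L = 39,780 g as CaCO₃.
Equivalents of H⁺ required: 39,780 ÷ 50 g/eq = 795.6 eq = 795.6 mol HCl.
Mass of HCl: 795.6 × 36.5 = 29,040 g.
Mass of 15.4% solution: 29,040 / 0.154 = 188,600 g.
Volume: 188,600 g ÷ 1.07 g/mL = 176,200 mL.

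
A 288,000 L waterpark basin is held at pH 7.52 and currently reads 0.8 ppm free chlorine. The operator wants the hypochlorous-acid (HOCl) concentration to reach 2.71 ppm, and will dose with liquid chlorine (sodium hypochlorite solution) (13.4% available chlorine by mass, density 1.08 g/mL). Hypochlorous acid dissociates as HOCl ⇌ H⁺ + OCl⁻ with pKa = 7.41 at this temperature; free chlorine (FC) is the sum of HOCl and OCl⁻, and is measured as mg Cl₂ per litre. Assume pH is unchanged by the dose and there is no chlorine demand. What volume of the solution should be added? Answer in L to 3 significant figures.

10.7 L

[OCl⁻]/[HOCl] = 10^(pH − pKa) = 10^(7.52 − 7.41) = 1.288; fraction as HOCl = 1/(1 + 1.288) = 0.437.
Free chlorine required for 2.71 ppm HOCl: 2.71 / 0.437 = 6.201 ppm.
FC to add: 6.201 − 0.8 = 5.401 mg/L as Cl₂.
Cl₂ equivalent: 5.401 mg/L × 288,000 L = 1556 g.
Product at 13.4% available Cl: 1556 / 0.134 = 11,610 g.
Volume: 11,610 g ÷ 1.08 g/mL = 10,750 mL.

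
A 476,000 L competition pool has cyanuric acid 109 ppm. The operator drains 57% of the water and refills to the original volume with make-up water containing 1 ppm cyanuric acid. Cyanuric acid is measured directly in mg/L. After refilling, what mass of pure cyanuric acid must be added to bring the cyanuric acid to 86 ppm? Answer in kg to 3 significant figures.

18.4 kg

After draining 57% and refilling: 109 × 0.43 + 1 × 0.57 = 47.44 ppm.
Deficit to target: 86 − 47.44 = 38.56 mg/L.
Mass: 38.56 mg/L × 476,000 L = 18,350 g cyanuric acid.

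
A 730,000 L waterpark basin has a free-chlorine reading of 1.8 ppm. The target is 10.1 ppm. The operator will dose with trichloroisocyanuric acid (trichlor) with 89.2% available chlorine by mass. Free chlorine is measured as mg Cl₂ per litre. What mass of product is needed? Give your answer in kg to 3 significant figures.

Chlorine deficit: 10.1 − 1.8 = 8.3 ppm = 8.3 mg/L as Cl₂.
Cl₂ equivalent needed: 8.3 mg/L × 730,000 L = 6,059,000 mg = 6059 g.
Product at 89.2% available chlorine: 6059 / 0.892 = 6793 g.

6.79 kg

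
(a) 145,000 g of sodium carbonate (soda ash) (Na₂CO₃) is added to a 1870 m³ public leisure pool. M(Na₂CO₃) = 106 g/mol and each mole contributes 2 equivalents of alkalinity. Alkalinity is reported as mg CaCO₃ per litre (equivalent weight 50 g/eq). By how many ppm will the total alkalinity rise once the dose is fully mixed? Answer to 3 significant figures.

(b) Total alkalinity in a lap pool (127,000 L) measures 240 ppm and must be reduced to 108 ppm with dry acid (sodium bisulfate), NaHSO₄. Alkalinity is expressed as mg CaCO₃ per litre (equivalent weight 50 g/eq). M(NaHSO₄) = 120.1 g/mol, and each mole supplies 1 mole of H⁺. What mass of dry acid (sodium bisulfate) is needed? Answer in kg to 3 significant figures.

(a) 73.2 ppm; (b) 40.3 kg

(a) Volume: 1870 m³ = 1,870,000 L.
(a) Moles of Na₂CO₃: 145,000 g ÷ 106 g/mol = 1368 mol → 2736 eq of alkalinity.
(a) As CaCO₃: 2736 eq × 50 g/eq = 136,800 g.
(a) Rise: 136,800 g / 1,870,000 L × 1000 = 73.15 mg/L.

(b) Alkalinity to neutralize: (240 − 108) = 132 mg/L as CaCO₃ × 127,000 L = 16,760 g as CaCO₃.
(b) Equivalents of H⁺ required: 16,760 ÷ 50 g/eq = 335.3 eq = 335.3 mol NaHSO₄.
(b) Mass of NaHSO₄: 335.3 × 120.1 = 40,270 g.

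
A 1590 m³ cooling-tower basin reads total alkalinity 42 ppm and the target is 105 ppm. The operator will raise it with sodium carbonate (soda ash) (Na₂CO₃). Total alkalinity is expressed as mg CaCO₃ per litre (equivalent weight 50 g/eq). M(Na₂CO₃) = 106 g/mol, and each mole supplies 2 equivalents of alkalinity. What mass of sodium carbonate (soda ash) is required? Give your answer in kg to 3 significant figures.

106 kg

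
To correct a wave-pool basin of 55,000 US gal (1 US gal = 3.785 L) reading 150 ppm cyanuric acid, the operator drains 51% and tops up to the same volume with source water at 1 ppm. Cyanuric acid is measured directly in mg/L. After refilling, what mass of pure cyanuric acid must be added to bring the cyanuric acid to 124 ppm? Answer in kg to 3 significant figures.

Volume: 55,000 US gal × 3.785 L/gal = 208,175 L.
After draining 51% and refilling: 150 × 0.49 + 1 × 0.51 = 74.01 ppm.
Deficit to target: 124 − 74.01 = 49.99 mg/L.
Mass: 49.99 mg/L × 208,175 L = 10,410 g cyanuric acid.

10.4 kg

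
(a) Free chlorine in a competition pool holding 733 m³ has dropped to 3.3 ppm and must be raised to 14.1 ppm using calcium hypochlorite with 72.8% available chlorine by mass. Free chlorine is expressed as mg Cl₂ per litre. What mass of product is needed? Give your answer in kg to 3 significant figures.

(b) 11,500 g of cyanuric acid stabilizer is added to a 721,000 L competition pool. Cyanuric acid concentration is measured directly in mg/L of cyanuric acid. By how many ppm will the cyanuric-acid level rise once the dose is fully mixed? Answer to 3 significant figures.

(a) Volume: 733 m³ = 733,000 L.
(a) Chlorine deficit: 14.1 − 3.3 = 10.8 ppm = 10.8 mg/L as Cl₂.
(a) Cl₂ equivalent needed: 10.8 mg/L × 733,000 L = 7,916,000 mg = 7916 g.
(a) Product at 72.8% available chlorine: 7916 / 0.728 = 10,870 g.

(b) Rise: 11,500 g / 721,000 L × 1000 = 15.95 mg/L.

(a) 10.9 kg; (b) 16.0 ppm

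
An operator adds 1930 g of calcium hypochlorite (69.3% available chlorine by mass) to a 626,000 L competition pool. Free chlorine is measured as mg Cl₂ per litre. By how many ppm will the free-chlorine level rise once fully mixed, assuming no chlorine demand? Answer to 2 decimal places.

2.14 ppm

Available chlorine delivered: 1930 g × 0.693 = 1337 g as Cl₂.
Concentration rise: 1337 g / 626,000 L = 2.137 mg/L = 2.14 ppm.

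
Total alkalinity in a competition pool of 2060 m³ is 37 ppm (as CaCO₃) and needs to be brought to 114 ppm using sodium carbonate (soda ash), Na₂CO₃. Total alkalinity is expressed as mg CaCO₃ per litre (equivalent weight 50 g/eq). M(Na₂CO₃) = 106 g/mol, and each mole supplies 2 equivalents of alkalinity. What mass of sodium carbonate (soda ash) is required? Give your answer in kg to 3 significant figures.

Volume: 2060 m³ = 2,060,000 L.
Alkalinity to add: (114 − 37) = 77 mg/L as CaCO₃ × 2,060,000 L = 158,600 g as CaCO₃.
Equivalents: 158,600 g ÷ 50 g/eq = 3172 eq.
Each mole of Na₂CO₃ supplies 2 eq, so 3172 / 2 = 1586 mol.
Mass: 1586 mol × 106 g/mol = 168,100 g.

168 kg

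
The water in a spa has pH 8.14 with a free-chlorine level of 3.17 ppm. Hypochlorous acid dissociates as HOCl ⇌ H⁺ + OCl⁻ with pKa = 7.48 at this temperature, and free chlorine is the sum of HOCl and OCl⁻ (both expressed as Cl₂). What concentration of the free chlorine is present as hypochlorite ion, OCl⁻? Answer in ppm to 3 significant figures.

2.60 ppm

[OCl⁻]/[HOCl] = 10^(pH − pKa) = 10^(8.14 − 7.48) = 10^0.66 = 4.571.
Fraction as HOCl = 1 / (1 + 4.571) = 0.1795.
OCl⁻ = (1 − 0.1795) × 3.17 ppm = 2.601 ppm.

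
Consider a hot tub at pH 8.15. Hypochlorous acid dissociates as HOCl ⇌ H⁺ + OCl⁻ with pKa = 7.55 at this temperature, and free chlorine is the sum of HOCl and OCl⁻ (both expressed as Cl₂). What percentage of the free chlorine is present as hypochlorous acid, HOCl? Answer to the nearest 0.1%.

[OCl⁻]/[HOCl] = 10^(pH − pKa) = 10^(8.15 − 7.55) = 10^0.60 = 3.981.
Fraction as HOCl = 1 / (1 + 3.981) = 0.2008.

20.1%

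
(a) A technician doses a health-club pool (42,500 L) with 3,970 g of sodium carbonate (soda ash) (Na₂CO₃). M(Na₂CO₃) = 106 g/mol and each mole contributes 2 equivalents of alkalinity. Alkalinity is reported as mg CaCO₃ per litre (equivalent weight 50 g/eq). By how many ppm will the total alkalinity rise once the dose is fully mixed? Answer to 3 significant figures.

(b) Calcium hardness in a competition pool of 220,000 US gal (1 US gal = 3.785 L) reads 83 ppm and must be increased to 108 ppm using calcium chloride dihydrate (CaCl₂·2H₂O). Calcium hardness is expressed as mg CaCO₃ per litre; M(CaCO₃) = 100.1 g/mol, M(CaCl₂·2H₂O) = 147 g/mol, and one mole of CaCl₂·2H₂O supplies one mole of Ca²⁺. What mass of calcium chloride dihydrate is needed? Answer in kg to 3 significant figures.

(a) Moles of Na₂CO₃: 3,970 g ÷ 106 g/mol = 37.45 mol → 74.91 eq of alkalinity.
(a) As CaCO₃: 74.91 eq × 50 g/eq = 3745 g.
(a) Rise: 3745 g / 42,500 L × 1000 = 88.12 mg/L.

(b) Volume: 220,000 US gal × 3.785 L/gal = 832,700 L.
(b) Hardness to add: (108 − 83) = 25 mg/L as CaCO₃ × 832,700 L = 20,820 g as CaCO₃.
(b) Moles of Ca²⁺ (1 mol Ca²⁺ ≡ 1 mol CaCO₃): 20,820 / 100.1 g/mol = 208 mol.
(b) Mass of CaCl₂·2H₂O: 208 × 147 = 30,570 g.

(a) 88.1 ppm; (b) 30.6 kg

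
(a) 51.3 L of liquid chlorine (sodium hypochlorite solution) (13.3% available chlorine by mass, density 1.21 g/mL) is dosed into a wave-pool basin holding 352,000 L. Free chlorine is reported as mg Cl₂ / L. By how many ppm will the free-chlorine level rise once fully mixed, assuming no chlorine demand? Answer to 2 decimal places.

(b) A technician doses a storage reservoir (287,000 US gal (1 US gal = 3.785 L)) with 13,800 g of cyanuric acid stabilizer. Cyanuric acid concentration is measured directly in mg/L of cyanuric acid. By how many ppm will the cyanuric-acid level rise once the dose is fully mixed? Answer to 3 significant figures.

(a) Mass of solution: 51.3 L × 1000 mL/L × 1.21 g/mL = 62,070 g.
(a) Available chlorine delivered: 62,070 g × 0.133 = 8256 g as Cl₂.
(a) Concentration rise: 8256 g / 352,000 L = 23.45 mg/L = 23.45 ppm.

(b) Volume: 287,000 US gal × 3.785 L/gal = 1,086,295 L.
(b) Rise: 13,800 g / 1,086,295 L × 1000 = 12.7 mg/L.

(a) 23.45 ppm; (b) 12.7 ppm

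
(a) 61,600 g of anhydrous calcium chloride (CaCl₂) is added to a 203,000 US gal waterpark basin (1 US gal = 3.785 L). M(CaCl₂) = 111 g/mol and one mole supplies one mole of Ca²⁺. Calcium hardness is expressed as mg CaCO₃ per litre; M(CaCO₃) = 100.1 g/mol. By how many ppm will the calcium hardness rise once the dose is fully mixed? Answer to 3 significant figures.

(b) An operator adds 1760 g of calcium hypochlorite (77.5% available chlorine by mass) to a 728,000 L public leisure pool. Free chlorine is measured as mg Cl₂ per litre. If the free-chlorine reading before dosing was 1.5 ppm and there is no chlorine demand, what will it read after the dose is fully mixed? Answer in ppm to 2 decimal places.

(a) Volume: 203,000 US gal × 3.785 L/gal = 768,355 L.
(a) Moles of Ca²⁺: 61,600 g ÷ 111 g/mol = 555 mol.
(a) As CaCO₃: 555 mol × 100.1 g/mol = 55,550 g.
(a) Rise: 55,550 g / 768,355 L × 1000 = 72.3 mg/L.

(b) Available chlorine delivered: 1760 g × 0.775 = 1364 g as Cl₂.
(b) Concentration rise: 1364 g / 728,000 L = 1.874 mg/L = 1.87 ppm.
(b) Final FC: 1.5 + 1.87 = 3.37 ppm.

(a) 72.3 ppm; (b) 3.37 ppm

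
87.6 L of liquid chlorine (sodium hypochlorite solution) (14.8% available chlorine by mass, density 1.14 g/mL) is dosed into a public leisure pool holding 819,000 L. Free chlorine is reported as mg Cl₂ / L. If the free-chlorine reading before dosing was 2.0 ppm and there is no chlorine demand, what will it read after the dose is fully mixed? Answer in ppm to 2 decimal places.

Mass of solution: 87.6 L × 1000 mL/L × 1.14 g/mL = 99,860 g.
Available chlorine delivered: 99,860 g × 0.148 = 14,780 g as Cl₂.
Concentration rise: 14,780 g / 819,000 L = 18.05 mg/L = 18.05 ppm.
Final FC: 2.0 + 18.05 = 20.05 ppm.

20.05 ppm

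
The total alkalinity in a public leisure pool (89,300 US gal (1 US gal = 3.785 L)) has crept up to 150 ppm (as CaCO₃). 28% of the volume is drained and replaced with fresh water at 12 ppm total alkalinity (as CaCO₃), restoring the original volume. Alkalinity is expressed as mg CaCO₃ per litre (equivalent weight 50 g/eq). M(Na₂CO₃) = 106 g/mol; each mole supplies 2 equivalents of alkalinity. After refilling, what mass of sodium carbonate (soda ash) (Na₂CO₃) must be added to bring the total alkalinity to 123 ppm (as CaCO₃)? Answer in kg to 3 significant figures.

Volume: 89,300 US gal × 3.785 L/gal = 338,000 L.
After draining 28% and refilling: 150 × 0.72 + 12 × 0.28 = 111.36 ppm.
Deficit to target: 123 − 111.36 = 11.64 mg/L.
As CaCO₃: 11.64 mg/L × 338,000 L = 3934 g; ÷ 50 g/eq ÷ 2 = 39.34 mol Na₂CO₃.
Mass: 39.34 × 106 = 4170 g.

4.17 kg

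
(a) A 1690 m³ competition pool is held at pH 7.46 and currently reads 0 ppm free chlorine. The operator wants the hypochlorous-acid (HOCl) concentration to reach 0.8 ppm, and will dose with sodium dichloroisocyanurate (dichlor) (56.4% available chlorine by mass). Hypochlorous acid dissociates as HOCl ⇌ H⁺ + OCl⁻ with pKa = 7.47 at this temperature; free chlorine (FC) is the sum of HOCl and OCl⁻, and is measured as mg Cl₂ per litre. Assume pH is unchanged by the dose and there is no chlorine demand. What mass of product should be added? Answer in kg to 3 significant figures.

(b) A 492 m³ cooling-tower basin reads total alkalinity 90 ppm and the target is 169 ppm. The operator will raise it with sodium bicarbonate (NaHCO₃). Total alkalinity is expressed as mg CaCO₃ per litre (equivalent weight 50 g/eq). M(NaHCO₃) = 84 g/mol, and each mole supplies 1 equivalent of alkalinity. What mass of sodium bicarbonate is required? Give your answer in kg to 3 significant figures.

(a) 4.74 kg; (b) 65.3 kg

(a) Volume: 1690 m³ = 1,690,000 L.
(a) [OCl⁻]/[HOCl] = 10^(pH − pKa) = 10^(7.46 − 7.47) = 0.9772; fraction as HOCl = 1/(1 + 0.9772) = 0.5058.
(a) Free chlorine required for 0.8 ppm HOCl: 0.8 / 0.5058 = 1.582 ppm.
(a) FC to add: 1.582 − 0 = 1.582 mg/L as Cl₂.
(a) Cl₂ equivalent: 1.582 mg/L × 1,690,000 L = 2673 g.
(a) Product at 56.4% available Cl: 2673 / 0.564 = 4740 g.

(b) Volume: 492 m³ = 492,000 L.
(b) Alkalinity to add: (169 − 90) = 79 mg/L as CaCO₃ × 492,000 L = 38,870 g as CaCO₃.
(b) Equivalents: 38,870 g ÷ 50 g/eq = 777.4 eq.
(b) NaHCO₃ supplies 1 eq per mole → 777.4 mol.
(b) Mass: 777.4 mol × 84 g/mol = 65,300 g.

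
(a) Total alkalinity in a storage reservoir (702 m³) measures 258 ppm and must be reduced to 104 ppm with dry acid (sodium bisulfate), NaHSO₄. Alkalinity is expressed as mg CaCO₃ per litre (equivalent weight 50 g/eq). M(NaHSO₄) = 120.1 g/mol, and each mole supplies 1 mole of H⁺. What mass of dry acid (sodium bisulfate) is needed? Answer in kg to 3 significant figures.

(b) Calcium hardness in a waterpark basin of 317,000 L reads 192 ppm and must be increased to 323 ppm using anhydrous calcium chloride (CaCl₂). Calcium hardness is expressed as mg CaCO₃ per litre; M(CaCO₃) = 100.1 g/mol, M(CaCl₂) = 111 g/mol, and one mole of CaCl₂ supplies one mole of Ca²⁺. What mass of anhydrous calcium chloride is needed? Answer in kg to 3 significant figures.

(a) 260 kg; (b) 46.0 kg

(a) Volume: 702 m³ = 702,000 L.
(a) Alkalinity to neutralize: (258 − 104) = 154 mg/L as CaCO₃ × 702,000 L = 108,100 g as CaCO₃.
(a) Equivalents of H⁺ required: 108,100 ÷ 50 g/eq = 2162 eq = 2162 mol NaHSO₄.
(a) Mass of NaHSO₄: 2162 × 120.1 = 259,700 g.

(b) Hardness to add: (323 − 192) = 131 mg/L as CaCO₃ × 317,000 L = 41,530 g as CaCO₃.
(b) Moles of Ca²⁺ (1 mol Ca²⁺ ≡ 1 mol CaCO₃): 41,530 / 100.1 g/mol = 414.9 mol.
(b) Mass of CaCl₂: 414.9 × 111 = 46,050 g.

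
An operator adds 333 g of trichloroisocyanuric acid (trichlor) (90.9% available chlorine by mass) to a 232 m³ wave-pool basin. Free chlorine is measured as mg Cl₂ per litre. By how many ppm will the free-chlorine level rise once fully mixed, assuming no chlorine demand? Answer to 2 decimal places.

1.30 ppm

Volume: 232 m³ = 232,000 L.
Available chlorine delivered: 333 g × 0.909 = 302.7 g as Cl₂.
Concentration rise: 302.7 g / 232,000 L = 1.305 mg/L = 1.30 ppm.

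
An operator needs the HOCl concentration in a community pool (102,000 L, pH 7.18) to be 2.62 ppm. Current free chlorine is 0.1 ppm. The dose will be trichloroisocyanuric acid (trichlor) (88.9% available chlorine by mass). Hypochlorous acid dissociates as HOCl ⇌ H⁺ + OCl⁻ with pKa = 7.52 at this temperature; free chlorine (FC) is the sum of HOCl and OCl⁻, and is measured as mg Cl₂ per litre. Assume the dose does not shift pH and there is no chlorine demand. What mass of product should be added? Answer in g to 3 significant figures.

427 g

[OCl⁻]/[HOCl] = 10^(pH − pKa) = 10^(7.18 − 7.52) = 0.4571; fraction as HOCl = 1/(1 + 0.4571) = 0.6863.
Free chlorine required for 2.62 ppm HOCl: 2.62 / 0.6863 = 3.818 ppm.
FC to add: 3.818 − 0.1 = 3.718 mg/L as Cl₂.
Cl₂ equivalent: 3.718 mg/L × 102,000 L = 379.2 g.
Product at 88.9% available Cl: 379.2 / 0.889 = 426.5 g.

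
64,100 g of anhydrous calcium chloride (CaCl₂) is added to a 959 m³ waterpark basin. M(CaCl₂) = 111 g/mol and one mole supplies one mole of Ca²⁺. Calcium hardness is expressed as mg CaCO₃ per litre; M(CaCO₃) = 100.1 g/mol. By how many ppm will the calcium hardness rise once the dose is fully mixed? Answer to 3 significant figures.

60.3 ppm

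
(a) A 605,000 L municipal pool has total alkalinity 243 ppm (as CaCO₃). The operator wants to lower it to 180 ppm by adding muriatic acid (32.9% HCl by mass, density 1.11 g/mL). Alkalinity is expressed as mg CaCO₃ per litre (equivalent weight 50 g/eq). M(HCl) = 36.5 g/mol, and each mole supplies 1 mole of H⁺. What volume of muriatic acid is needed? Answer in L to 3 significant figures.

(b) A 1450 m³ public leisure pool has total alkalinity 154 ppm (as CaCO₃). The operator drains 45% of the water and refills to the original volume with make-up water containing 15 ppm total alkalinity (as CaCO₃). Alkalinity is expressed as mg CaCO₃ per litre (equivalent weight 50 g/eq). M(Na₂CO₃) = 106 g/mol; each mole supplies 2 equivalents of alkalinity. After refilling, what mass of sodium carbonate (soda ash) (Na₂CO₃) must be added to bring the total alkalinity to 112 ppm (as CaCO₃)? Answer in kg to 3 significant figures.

(a) Alkalinity to neutralize: (243 − 180) = 63 mg/L as CaCO₃ × 605,000 L = 38,120 g as CaCO₃.
(a) Equivalents of H⁺ required: 38,120 ÷ 50 g/eq = 762.3 eq = 762.3 mol HCl.
(a) Mass of HCl: 762.3 × 36.5 = 27,820 g.
(a) Mass of 32.9% solution: 27,820 / 0.329 = 84,570 g.
(a) Volume: 84,570 g ÷ 1.11 g/mL = 76,190 mL.

(b) Volume: 1450 m³ = 1,450,000 L.
(b) After draining 45% and refilling: 154 × 0.55 + 15 × 0.45 = 91.45 ppm.
(b) Deficit to target: 112 − 91.45 = 20.55 mg/L.
(b) As CaCO₃: 20.55 mg/L × 1,450,000 L = 29,800 g; ÷ 50 g/eq ÷ 2 = 298 mol Na₂CO₃.
(b) Mass: 298 × 106 = 31,590 g.

(a) 76.2 L; (b) 31.6 kg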